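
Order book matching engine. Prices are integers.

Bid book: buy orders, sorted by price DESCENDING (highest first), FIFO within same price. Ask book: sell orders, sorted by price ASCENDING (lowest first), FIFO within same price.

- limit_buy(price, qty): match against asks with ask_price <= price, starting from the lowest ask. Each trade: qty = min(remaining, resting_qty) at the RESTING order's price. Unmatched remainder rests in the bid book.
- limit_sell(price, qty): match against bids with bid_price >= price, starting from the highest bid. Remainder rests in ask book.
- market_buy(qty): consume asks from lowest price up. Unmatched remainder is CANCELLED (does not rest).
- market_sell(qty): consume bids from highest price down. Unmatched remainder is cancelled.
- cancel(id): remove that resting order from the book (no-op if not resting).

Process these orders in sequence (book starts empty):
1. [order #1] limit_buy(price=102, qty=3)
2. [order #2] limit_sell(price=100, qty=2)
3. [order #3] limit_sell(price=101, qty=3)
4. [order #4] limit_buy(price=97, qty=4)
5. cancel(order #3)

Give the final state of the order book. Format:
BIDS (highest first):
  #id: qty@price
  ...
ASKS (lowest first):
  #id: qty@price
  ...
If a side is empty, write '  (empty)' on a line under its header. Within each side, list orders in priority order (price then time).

After op 1 [order #1] limit_buy(price=102, qty=3): fills=none; bids=[#1:3@102] asks=[-]
After op 2 [order #2] limit_sell(price=100, qty=2): fills=#1x#2:2@102; bids=[#1:1@102] asks=[-]
After op 3 [order #3] limit_sell(price=101, qty=3): fills=#1x#3:1@102; bids=[-] asks=[#3:2@101]
After op 4 [order #4] limit_buy(price=97, qty=4): fills=none; bids=[#4:4@97] asks=[#3:2@101]
After op 5 cancel(order #3): fills=none; bids=[#4:4@97] asks=[-]

Answer: BIDS (highest first):
  #4: 4@97
ASKS (lowest first):
  (empty)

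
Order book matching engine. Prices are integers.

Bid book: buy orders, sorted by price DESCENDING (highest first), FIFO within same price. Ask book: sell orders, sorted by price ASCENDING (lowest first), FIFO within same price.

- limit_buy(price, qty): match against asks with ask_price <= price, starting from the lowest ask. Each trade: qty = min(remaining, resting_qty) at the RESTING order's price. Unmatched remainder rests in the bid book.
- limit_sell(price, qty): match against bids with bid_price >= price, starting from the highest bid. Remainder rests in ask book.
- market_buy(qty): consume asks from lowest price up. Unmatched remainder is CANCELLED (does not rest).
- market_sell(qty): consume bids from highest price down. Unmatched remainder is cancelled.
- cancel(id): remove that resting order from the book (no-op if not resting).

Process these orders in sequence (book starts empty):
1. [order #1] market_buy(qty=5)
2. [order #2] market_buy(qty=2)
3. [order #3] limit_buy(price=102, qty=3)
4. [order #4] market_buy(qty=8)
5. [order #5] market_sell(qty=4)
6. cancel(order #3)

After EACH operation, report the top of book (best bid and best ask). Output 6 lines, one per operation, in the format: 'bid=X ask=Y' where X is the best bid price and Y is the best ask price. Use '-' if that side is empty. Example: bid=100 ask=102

After op 1 [order #1] market_buy(qty=5): fills=none; bids=[-] asks=[-]
After op 2 [order #2] market_buy(qty=2): fills=none; bids=[-] asks=[-]
After op 3 [order #3] limit_buy(price=102, qty=3): fills=none; bids=[#3:3@102] asks=[-]
After op 4 [order #4] market_buy(qty=8): fills=none; bids=[#3:3@102] asks=[-]
After op 5 [order #5] market_sell(qty=4): fills=#3x#5:3@102; bids=[-] asks=[-]
After op 6 cancel(order #3): fills=none; bids=[-] asks=[-]

Answer: bid=- ask=-
bid=- ask=-
bid=102 ask=-
bid=102 ask=-
bid=- ask=-
bid=- ask=-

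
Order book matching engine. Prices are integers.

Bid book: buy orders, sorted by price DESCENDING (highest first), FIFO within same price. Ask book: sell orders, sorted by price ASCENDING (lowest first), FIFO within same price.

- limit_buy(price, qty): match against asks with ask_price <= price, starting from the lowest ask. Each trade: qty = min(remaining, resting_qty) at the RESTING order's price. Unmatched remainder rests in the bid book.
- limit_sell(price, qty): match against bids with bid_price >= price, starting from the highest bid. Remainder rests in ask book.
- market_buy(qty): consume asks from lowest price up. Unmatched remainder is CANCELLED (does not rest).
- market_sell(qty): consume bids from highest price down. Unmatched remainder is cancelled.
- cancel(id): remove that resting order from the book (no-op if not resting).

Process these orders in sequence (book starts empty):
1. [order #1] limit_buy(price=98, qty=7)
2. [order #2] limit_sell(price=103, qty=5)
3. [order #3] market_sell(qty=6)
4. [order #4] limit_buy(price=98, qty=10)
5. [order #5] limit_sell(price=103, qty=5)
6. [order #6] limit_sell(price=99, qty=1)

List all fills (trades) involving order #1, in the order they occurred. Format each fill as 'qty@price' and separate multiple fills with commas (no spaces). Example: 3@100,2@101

After op 1 [order #1] limit_buy(price=98, qty=7): fills=none; bids=[#1:7@98] asks=[-]
After op 2 [order #2] limit_sell(price=103, qty=5): fills=none; bids=[#1:7@98] asks=[#2:5@103]
After op 3 [order #3] market_sell(qty=6): fills=#1x#3:6@98; bids=[#1:1@98] asks=[#2:5@103]
After op 4 [order #4] limit_buy(price=98, qty=10): fills=none; bids=[#1:1@98 #4:10@98] asks=[#2:5@103]
After op 5 [order #5] limit_sell(price=103, qty=5): fills=none; bids=[#1:1@98 #4:10@98] asks=[#2:5@103 #5:5@103]
After op 6 [order #6] limit_sell(price=99, qty=1): fills=none; bids=[#1:1@98 #4:10@98] asks=[#6:1@99 #2:5@103 #5:5@103]

Answer: 6@98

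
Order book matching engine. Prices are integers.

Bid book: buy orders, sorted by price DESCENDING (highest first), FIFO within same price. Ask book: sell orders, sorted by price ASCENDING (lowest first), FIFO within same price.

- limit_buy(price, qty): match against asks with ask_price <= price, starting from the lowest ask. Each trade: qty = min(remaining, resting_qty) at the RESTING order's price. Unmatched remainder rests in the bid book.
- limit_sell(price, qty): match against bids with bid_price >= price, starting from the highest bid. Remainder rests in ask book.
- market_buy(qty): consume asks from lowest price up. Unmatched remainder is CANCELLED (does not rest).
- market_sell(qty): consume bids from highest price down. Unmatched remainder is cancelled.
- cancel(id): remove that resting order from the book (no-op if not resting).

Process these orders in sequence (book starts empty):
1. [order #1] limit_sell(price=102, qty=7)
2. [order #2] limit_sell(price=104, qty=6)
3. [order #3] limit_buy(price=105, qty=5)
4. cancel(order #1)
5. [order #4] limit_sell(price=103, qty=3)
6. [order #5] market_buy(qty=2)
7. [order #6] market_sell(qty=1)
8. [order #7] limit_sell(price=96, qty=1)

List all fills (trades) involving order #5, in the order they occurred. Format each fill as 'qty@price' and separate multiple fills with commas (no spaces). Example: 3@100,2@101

After op 1 [order #1] limit_sell(price=102, qty=7): fills=none; bids=[-] asks=[#1:7@102]
After op 2 [order #2] limit_sell(price=104, qty=6): fills=none; bids=[-] asks=[#1:7@102 #2:6@104]
After op 3 [order #3] limit_buy(price=105, qty=5): fills=#3x#1:5@102; bids=[-] asks=[#1:2@102 #2:6@104]
After op 4 cancel(order #1): fills=none; bids=[-] asks=[#2:6@104]
After op 5 [order #4] limit_sell(price=103, qty=3): fills=none; bids=[-] asks=[#4:3@103 #2:6@104]
After op 6 [order #5] market_buy(qty=2): fills=#5x#4:2@103; bids=[-] asks=[#4:1@103 #2:6@104]
After op 7 [order #6] market_sell(qty=1): fills=none; bids=[-] asks=[#4:1@103 #2:6@104]
After op 8 [order #7] limit_sell(price=96, qty=1): fills=none; bids=[-] asks=[#7:1@96 #4:1@103 #2:6@104]

Answer: 2@103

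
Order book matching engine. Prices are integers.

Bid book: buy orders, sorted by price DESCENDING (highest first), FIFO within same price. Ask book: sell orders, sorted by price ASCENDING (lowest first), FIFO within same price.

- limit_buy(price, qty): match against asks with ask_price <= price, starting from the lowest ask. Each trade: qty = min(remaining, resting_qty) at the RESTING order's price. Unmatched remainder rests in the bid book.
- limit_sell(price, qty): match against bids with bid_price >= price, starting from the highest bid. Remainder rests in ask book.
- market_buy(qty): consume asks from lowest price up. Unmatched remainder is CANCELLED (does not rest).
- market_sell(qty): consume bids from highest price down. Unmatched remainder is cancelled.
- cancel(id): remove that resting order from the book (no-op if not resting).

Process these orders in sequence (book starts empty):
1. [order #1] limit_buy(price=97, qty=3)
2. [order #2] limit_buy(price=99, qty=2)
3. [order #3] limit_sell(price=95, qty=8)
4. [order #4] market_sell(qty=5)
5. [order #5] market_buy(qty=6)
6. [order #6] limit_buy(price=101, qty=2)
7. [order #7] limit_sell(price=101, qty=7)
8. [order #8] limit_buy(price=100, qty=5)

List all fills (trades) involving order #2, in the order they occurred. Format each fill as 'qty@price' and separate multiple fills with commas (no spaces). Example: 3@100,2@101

After op 1 [order #1] limit_buy(price=97, qty=3): fills=none; bids=[#1:3@97] asks=[-]
After op 2 [order #2] limit_buy(price=99, qty=2): fills=none; bids=[#2:2@99 #1:3@97] asks=[-]
After op 3 [order #3] limit_sell(price=95, qty=8): fills=#2x#3:2@99 #1x#3:3@97; bids=[-] asks=[#3:3@95]
After op 4 [order #4] market_sell(qty=5): fills=none; bids=[-] asks=[#3:3@95]
After op 5 [order #5] market_buy(qty=6): fills=#5x#3:3@95; bids=[-] asks=[-]
After op 6 [order #6] limit_buy(price=101, qty=2): fills=none; bids=[#6:2@101] asks=[-]
After op 7 [order #7] limit_sell(price=101, qty=7): fills=#6x#7:2@101; bids=[-] asks=[#7:5@101]
After op 8 [order #8] limit_buy(price=100, qty=5): fills=none; bids=[#8:5@100] asks=[#7:5@101]

Answer: 2@99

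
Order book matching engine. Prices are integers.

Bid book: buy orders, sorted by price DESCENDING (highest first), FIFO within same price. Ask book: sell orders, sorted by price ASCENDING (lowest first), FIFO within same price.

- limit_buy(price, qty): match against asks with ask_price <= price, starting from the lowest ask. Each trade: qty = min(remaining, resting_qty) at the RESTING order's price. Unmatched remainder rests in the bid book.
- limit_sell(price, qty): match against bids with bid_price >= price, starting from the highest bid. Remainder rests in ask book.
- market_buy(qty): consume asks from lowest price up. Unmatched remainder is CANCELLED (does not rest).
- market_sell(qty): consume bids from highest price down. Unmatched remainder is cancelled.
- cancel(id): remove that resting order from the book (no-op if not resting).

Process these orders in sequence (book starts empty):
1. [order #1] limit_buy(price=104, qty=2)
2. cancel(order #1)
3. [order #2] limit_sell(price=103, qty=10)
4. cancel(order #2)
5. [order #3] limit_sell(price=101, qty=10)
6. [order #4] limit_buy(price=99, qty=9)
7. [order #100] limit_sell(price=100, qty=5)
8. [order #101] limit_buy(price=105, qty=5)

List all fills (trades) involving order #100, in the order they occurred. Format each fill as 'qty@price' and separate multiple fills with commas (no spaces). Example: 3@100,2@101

After op 1 [order #1] limit_buy(price=104, qty=2): fills=none; bids=[#1:2@104] asks=[-]
After op 2 cancel(order #1): fills=none; bids=[-] asks=[-]
After op 3 [order #2] limit_sell(price=103, qty=10): fills=none; bids=[-] asks=[#2:10@103]
After op 4 cancel(order #2): fills=none; bids=[-] asks=[-]
After op 5 [order #3] limit_sell(price=101, qty=10): fills=none; bids=[-] asks=[#3:10@101]
After op 6 [order #4] limit_buy(price=99, qty=9): fills=none; bids=[#4:9@99] asks=[#3:10@101]
After op 7 [order #100] limit_sell(price=100, qty=5): fills=none; bids=[#4:9@99] asks=[#100:5@100 #3:10@101]
After op 8 [order #101] limit_buy(price=105, qty=5): fills=#101x#100:5@100; bids=[#4:9@99] asks=[#3:10@101]

Answer: 5@100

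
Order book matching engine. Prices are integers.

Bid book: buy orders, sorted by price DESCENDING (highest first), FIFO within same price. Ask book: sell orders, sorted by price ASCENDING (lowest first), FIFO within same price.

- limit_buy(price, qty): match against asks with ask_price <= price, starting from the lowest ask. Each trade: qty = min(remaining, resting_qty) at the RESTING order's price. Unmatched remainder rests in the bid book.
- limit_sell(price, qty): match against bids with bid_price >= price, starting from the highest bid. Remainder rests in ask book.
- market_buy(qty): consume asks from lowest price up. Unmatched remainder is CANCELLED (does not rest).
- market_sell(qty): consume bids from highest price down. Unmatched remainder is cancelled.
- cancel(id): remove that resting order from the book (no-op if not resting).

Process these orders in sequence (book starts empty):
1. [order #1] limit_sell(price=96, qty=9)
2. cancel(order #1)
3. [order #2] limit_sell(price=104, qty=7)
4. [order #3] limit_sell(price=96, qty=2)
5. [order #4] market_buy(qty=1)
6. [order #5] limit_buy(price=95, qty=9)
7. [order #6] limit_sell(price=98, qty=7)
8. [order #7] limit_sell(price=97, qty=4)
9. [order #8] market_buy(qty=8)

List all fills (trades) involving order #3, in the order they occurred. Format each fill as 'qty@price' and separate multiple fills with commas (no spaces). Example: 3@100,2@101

Answer: 1@96,1@96

Derivation:
After op 1 [order #1] limit_sell(price=96, qty=9): fills=none; bids=[-] asks=[#1:9@96]
After op 2 cancel(order #1): fills=none; bids=[-] asks=[-]
After op 3 [order #2] limit_sell(price=104, qty=7): fills=none; bids=[-] asks=[#2:7@104]
After op 4 [order #3] limit_sell(price=96, qty=2): fills=none; bids=[-] asks=[#3:2@96 #2:7@104]
After op 5 [order #4] market_buy(qty=1): fills=#4x#3:1@96; bids=[-] asks=[#3:1@96 #2:7@104]
After op 6 [order #5] limit_buy(price=95, qty=9): fills=none; bids=[#5:9@95] asks=[#3:1@96 #2:7@104]
After op 7 [order #6] limit_sell(price=98, qty=7): fills=none; bids=[#5:9@95] asks=[#3:1@96 #6:7@98 #2:7@104]
After op 8 [order #7] limit_sell(price=97, qty=4): fills=none; bids=[#5:9@95] asks=[#3:1@96 #7:4@97 #6:7@98 #2:7@104]
After op 9 [order #8] market_buy(qty=8): fills=#8x#3:1@96 #8x#7:4@97 #8x#6:3@98; bids=[#5:9@95] asks=[#6:4@98 #2:7@104]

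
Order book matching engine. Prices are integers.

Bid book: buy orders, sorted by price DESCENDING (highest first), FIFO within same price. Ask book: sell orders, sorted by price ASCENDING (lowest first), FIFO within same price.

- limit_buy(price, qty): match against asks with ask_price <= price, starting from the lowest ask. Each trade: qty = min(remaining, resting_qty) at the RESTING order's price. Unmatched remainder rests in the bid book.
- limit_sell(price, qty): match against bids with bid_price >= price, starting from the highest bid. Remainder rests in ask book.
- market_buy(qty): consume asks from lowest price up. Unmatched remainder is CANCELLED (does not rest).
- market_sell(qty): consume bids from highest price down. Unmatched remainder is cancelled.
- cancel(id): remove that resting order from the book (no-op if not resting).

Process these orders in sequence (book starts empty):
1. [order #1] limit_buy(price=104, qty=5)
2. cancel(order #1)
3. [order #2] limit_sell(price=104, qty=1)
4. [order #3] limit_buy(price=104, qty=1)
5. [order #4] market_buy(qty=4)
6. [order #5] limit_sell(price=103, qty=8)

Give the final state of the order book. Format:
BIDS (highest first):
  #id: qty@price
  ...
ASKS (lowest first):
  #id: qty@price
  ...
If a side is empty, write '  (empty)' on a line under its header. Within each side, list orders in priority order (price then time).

Answer: BIDS (highest first):
  (empty)
ASKS (lowest first):
  #5: 8@103

Derivation:
After op 1 [order #1] limit_buy(price=104, qty=5): fills=none; bids=[#1:5@104] asks=[-]
After op 2 cancel(order #1): fills=none; bids=[-] asks=[-]
After op 3 [order #2] limit_sell(price=104, qty=1): fills=none; bids=[-] asks=[#2:1@104]
After op 4 [order #3] limit_buy(price=104, qty=1): fills=#3x#2:1@104; bids=[-] asks=[-]
After op 5 [order #4] market_buy(qty=4): fills=none; bids=[-] asks=[-]
After op 6 [order #5] limit_sell(price=103, qty=8): fills=none; bids=[-] asks=[#5:8@103]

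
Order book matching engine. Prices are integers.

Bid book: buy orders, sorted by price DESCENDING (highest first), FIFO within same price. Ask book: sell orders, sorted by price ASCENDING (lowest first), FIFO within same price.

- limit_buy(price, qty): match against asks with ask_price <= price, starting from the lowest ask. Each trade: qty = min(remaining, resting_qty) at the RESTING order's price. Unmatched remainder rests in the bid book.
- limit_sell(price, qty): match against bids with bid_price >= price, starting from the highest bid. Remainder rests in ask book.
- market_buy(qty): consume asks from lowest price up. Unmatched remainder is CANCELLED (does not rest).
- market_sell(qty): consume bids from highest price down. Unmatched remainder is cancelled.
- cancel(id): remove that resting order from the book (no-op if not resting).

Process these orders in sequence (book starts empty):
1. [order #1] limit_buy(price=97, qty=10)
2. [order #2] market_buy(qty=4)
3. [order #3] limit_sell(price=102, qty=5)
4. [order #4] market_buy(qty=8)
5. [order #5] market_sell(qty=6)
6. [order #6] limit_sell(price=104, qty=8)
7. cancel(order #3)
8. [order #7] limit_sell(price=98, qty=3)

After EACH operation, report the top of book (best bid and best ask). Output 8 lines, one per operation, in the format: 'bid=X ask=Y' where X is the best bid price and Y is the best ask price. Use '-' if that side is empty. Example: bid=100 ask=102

After op 1 [order #1] limit_buy(price=97, qty=10): fills=none; bids=[#1:10@97] asks=[-]
After op 2 [order #2] market_buy(qty=4): fills=none; bids=[#1:10@97] asks=[-]
After op 3 [order #3] limit_sell(price=102, qty=5): fills=none; bids=[#1:10@97] asks=[#3:5@102]
After op 4 [order #4] market_buy(qty=8): fills=#4x#3:5@102; bids=[#1:10@97] asks=[-]
After op 5 [order #5] market_sell(qty=6): fills=#1x#5:6@97; bids=[#1:4@97] asks=[-]
After op 6 [order #6] limit_sell(price=104, qty=8): fills=none; bids=[#1:4@97] asks=[#6:8@104]
After op 7 cancel(order #3): fills=none; bids=[#1:4@97] asks=[#6:8@104]
After op 8 [order #7] limit_sell(price=98, qty=3): fills=none; bids=[#1:4@97] asks=[#7:3@98 #6:8@104]

Answer: bid=97 ask=-
bid=97 ask=-
bid=97 ask=102
bid=97 ask=-
bid=97 ask=-
bid=97 ask=104
bid=97 ask=104
bid=97 ask=98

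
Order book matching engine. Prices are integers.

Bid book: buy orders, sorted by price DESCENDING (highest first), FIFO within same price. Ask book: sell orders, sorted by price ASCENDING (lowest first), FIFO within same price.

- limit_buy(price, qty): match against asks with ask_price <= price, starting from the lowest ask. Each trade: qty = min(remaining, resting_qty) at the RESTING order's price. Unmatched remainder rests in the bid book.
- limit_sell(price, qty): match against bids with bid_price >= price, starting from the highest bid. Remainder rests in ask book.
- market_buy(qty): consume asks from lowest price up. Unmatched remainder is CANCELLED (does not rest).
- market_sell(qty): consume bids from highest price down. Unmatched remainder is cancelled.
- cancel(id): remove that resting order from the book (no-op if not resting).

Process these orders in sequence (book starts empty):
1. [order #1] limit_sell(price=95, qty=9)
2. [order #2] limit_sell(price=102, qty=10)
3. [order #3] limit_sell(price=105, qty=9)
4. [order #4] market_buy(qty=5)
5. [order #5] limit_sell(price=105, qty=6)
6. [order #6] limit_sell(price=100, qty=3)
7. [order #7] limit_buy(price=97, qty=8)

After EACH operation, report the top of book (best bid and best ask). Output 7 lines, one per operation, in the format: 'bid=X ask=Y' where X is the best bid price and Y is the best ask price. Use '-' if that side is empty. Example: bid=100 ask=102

After op 1 [order #1] limit_sell(price=95, qty=9): fills=none; bids=[-] asks=[#1:9@95]
After op 2 [order #2] limit_sell(price=102, qty=10): fills=none; bids=[-] asks=[#1:9@95 #2:10@102]
After op 3 [order #3] limit_sell(price=105, qty=9): fills=none; bids=[-] asks=[#1:9@95 #2:10@102 #3:9@105]
After op 4 [order #4] market_buy(qty=5): fills=#4x#1:5@95; bids=[-] asks=[#1:4@95 #2:10@102 #3:9@105]
After op 5 [order #5] limit_sell(price=105, qty=6): fills=none; bids=[-] asks=[#1:4@95 #2:10@102 #3:9@105 #5:6@105]
After op 6 [order #6] limit_sell(price=100, qty=3): fills=none; bids=[-] asks=[#1:4@95 #6:3@100 #2:10@102 #3:9@105 #5:6@105]
After op 7 [order #7] limit_buy(price=97, qty=8): fills=#7x#1:4@95; bids=[#7:4@97] asks=[#6:3@100 #2:10@102 #3:9@105 #5:6@105]

Answer: bid=- ask=95
bid=- ask=95
bid=- ask=95
bid=- ask=95
bid=- ask=95
bid=- ask=95
bid=97 ask=100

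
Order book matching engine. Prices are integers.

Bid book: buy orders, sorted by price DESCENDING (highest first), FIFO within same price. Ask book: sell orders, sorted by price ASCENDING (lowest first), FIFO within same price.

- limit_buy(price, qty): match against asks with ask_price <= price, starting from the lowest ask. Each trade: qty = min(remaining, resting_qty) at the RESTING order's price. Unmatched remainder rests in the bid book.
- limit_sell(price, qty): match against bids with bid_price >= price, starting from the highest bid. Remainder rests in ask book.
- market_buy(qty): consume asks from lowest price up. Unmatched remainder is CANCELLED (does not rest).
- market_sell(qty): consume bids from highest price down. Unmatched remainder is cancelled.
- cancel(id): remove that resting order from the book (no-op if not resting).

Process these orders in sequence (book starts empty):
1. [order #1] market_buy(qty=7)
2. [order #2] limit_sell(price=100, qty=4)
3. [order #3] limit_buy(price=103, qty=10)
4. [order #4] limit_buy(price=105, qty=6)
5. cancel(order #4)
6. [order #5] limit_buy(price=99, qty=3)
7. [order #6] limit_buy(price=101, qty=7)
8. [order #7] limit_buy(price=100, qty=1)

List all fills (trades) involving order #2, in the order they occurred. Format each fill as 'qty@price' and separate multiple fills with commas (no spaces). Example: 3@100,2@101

After op 1 [order #1] market_buy(qty=7): fills=none; bids=[-] asks=[-]
After op 2 [order #2] limit_sell(price=100, qty=4): fills=none; bids=[-] asks=[#2:4@100]
After op 3 [order #3] limit_buy(price=103, qty=10): fills=#3x#2:4@100; bids=[#3:6@103] asks=[-]
After op 4 [order #4] limit_buy(price=105, qty=6): fills=none; bids=[#4:6@105 #3:6@103] asks=[-]
After op 5 cancel(order #4): fills=none; bids=[#3:6@103] asks=[-]
After op 6 [order #5] limit_buy(price=99, qty=3): fills=none; bids=[#3:6@103 #5:3@99] asks=[-]
After op 7 [order #6] limit_buy(price=101, qty=7): fills=none; bids=[#3:6@103 #6:7@101 #5:3@99] asks=[-]
After op 8 [order #7] limit_buy(price=100, qty=1): fills=none; bids=[#3:6@103 #6:7@101 #7:1@100 #5:3@99] asks=[-]

Answer: 4@100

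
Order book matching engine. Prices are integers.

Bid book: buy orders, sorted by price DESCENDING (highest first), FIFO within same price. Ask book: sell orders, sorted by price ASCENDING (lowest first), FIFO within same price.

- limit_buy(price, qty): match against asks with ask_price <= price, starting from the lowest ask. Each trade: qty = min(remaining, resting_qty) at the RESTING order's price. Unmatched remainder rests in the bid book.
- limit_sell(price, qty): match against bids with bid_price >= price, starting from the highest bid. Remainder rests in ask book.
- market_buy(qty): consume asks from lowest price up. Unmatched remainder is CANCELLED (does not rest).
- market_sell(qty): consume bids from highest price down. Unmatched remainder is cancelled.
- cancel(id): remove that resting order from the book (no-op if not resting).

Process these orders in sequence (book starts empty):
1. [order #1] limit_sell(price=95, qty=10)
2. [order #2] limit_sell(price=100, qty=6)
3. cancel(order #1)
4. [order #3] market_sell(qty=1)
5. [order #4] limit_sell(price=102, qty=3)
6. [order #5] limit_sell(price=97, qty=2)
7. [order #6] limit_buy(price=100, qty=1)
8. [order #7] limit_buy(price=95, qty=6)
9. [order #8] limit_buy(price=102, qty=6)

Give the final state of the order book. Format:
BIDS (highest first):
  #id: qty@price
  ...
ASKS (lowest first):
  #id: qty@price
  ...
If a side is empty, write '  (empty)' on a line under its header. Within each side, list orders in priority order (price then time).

Answer: BIDS (highest first):
  #7: 6@95
ASKS (lowest first):
  #2: 1@100
  #4: 3@102

Derivation:
After op 1 [order #1] limit_sell(price=95, qty=10): fills=none; bids=[-] asks=[#1:10@95]
After op 2 [order #2] limit_sell(price=100, qty=6): fills=none; bids=[-] asks=[#1:10@95 #2:6@100]
After op 3 cancel(order #1): fills=none; bids=[-] asks=[#2:6@100]
After op 4 [order #3] market_sell(qty=1): fills=none; bids=[-] asks=[#2:6@100]
After op 5 [order #4] limit_sell(price=102, qty=3): fills=none; bids=[-] asks=[#2:6@100 #4:3@102]
After op 6 [order #5] limit_sell(price=97, qty=2): fills=none; bids=[-] asks=[#5:2@97 #2:6@100 #4:3@102]
After op 7 [order #6] limit_buy(price=100, qty=1): fills=#6x#5:1@97; bids=[-] asks=[#5:1@97 #2:6@100 #4:3@102]
After op 8 [order #7] limit_buy(price=95, qty=6): fills=none; bids=[#7:6@95] asks=[#5:1@97 #2:6@100 #4:3@102]
After op 9 [order #8] limit_buy(price=102, qty=6): fills=#8x#5:1@97 #8x#2:5@100; bids=[#7:6@95] asks=[#2:1@100 #4:3@102]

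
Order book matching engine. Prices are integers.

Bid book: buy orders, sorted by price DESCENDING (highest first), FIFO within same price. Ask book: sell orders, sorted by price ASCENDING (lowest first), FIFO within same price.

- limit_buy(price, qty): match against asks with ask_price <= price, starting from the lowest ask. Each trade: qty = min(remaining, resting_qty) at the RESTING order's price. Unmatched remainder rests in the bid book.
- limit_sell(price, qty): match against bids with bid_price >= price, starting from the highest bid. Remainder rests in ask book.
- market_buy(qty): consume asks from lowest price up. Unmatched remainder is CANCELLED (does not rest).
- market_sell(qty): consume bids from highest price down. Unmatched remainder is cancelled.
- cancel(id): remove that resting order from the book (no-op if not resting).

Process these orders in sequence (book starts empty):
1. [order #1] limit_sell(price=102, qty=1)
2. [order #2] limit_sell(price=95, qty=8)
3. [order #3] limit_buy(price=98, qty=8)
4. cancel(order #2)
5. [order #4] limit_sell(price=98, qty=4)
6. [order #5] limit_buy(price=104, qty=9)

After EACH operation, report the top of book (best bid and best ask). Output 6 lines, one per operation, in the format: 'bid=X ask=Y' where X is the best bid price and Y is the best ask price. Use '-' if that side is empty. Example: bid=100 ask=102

Answer: bid=- ask=102
bid=- ask=95
bid=- ask=102
bid=- ask=102
bid=- ask=98
bid=104 ask=-

Derivation:
After op 1 [order #1] limit_sell(price=102, qty=1): fills=none; bids=[-] asks=[#1:1@102]
After op 2 [order #2] limit_sell(price=95, qty=8): fills=none; bids=[-] asks=[#2:8@95 #1:1@102]
After op 3 [order #3] limit_buy(price=98, qty=8): fills=#3x#2:8@95; bids=[-] asks=[#1:1@102]
After op 4 cancel(order #2): fills=none; bids=[-] asks=[#1:1@102]
After op 5 [order #4] limit_sell(price=98, qty=4): fills=none; bids=[-] asks=[#4:4@98 #1:1@102]
After op 6 [order #5] limit_buy(price=104, qty=9): fills=#5x#4:4@98 #5x#1:1@102; bids=[#5:4@104] asks=[-]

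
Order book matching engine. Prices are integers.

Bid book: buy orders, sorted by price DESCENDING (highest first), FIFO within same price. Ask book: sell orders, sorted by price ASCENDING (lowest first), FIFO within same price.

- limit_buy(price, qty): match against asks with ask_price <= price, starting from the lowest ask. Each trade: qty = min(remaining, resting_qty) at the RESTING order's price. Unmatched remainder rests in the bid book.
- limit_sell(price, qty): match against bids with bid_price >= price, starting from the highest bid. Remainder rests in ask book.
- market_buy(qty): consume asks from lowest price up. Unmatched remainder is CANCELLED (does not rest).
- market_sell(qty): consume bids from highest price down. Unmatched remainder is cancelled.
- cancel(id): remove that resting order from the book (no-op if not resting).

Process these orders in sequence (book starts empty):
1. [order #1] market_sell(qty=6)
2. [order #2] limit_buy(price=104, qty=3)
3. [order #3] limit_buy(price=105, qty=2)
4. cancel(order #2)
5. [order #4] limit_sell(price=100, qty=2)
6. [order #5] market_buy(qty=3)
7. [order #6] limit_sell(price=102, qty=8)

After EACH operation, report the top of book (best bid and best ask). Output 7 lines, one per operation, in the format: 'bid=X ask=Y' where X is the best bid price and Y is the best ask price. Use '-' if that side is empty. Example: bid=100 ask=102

Answer: bid=- ask=-
bid=104 ask=-
bid=105 ask=-
bid=105 ask=-
bid=- ask=-
bid=- ask=-
bid=- ask=102

Derivation:
After op 1 [order #1] market_sell(qty=6): fills=none; bids=[-] asks=[-]
After op 2 [order #2] limit_buy(price=104, qty=3): fills=none; bids=[#2:3@104] asks=[-]
After op 3 [order #3] limit_buy(price=105, qty=2): fills=none; bids=[#3:2@105 #2:3@104] asks=[-]
After op 4 cancel(order #2): fills=none; bids=[#3:2@105] asks=[-]
After op 5 [order #4] limit_sell(price=100, qty=2): fills=#3x#4:2@105; bids=[-] asks=[-]
After op 6 [order #5] market_buy(qty=3): fills=none; bids=[-] asks=[-]
After op 7 [order #6] limit_sell(price=102, qty=8): fills=none; bids=[-] asks=[#6:8@102]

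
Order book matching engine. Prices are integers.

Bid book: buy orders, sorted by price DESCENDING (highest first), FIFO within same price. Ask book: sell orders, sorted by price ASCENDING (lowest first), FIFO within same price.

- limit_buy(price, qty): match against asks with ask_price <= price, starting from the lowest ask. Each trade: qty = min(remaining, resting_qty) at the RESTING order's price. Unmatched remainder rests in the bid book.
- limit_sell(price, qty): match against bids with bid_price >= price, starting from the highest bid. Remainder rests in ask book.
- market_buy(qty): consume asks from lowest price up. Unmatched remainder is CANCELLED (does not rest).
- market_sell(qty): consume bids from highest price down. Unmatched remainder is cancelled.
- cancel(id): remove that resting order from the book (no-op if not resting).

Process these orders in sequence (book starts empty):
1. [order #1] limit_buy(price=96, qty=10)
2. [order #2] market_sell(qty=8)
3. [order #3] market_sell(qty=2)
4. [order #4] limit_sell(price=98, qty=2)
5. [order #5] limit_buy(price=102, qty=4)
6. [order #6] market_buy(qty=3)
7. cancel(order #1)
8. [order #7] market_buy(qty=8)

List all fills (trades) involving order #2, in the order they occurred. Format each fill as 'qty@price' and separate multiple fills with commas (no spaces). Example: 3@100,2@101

After op 1 [order #1] limit_buy(price=96, qty=10): fills=none; bids=[#1:10@96] asks=[-]
After op 2 [order #2] market_sell(qty=8): fills=#1x#2:8@96; bids=[#1:2@96] asks=[-]
After op 3 [order #3] market_sell(qty=2): fills=#1x#3:2@96; bids=[-] asks=[-]
After op 4 [order #4] limit_sell(price=98, qty=2): fills=none; bids=[-] asks=[#4:2@98]
After op 5 [order #5] limit_buy(price=102, qty=4): fills=#5x#4:2@98; bids=[#5:2@102] asks=[-]
After op 6 [order #6] market_buy(qty=3): fills=none; bids=[#5:2@102] asks=[-]
After op 7 cancel(order #1): fills=none; bids=[#5:2@102] asks=[-]
After op 8 [order #7] market_buy(qty=8): fills=none; bids=[#5:2@102] asks=[-]

Answer: 8@96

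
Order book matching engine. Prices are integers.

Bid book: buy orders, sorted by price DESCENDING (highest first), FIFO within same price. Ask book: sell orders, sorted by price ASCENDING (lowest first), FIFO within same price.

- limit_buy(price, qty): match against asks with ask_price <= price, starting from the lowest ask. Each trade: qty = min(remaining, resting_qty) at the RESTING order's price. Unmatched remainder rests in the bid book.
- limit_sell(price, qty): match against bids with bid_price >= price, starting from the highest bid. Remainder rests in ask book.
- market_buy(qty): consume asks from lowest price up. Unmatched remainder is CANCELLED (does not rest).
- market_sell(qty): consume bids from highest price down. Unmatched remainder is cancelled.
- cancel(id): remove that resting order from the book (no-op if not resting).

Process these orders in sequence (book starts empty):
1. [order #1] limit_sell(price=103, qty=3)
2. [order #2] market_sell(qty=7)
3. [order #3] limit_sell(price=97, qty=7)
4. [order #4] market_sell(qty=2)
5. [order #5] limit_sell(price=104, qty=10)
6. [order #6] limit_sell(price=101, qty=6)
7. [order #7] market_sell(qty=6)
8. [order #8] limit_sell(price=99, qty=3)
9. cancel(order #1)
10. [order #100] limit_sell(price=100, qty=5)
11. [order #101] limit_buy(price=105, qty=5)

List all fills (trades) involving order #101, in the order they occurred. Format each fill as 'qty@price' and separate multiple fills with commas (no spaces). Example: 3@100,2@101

After op 1 [order #1] limit_sell(price=103, qty=3): fills=none; bids=[-] asks=[#1:3@103]
After op 2 [order #2] market_sell(qty=7): fills=none; bids=[-] asks=[#1:3@103]
After op 3 [order #3] limit_sell(price=97, qty=7): fills=none; bids=[-] asks=[#3:7@97 #1:3@103]
After op 4 [order #4] market_sell(qty=2): fills=none; bids=[-] asks=[#3:7@97 #1:3@103]
After op 5 [order #5] limit_sell(price=104, qty=10): fills=none; bids=[-] asks=[#3:7@97 #1:3@103 #5:10@104]
After op 6 [order #6] limit_sell(price=101, qty=6): fills=none; bids=[-] asks=[#3:7@97 #6:6@101 #1:3@103 #5:10@104]
After op 7 [order #7] market_sell(qty=6): fills=none; bids=[-] asks=[#3:7@97 #6:6@101 #1:3@103 #5:10@104]
After op 8 [order #8] limit_sell(price=99, qty=3): fills=none; bids=[-] asks=[#3:7@97 #8:3@99 #6:6@101 #1:3@103 #5:10@104]
After op 9 cancel(order #1): fills=none; bids=[-] asks=[#3:7@97 #8:3@99 #6:6@101 #5:10@104]
After op 10 [order #100] limit_sell(price=100, qty=5): fills=none; bids=[-] asks=[#3:7@97 #8:3@99 #100:5@100 #6:6@101 #5:10@104]
After op 11 [order #101] limit_buy(price=105, qty=5): fills=#101x#3:5@97; bids=[-] asks=[#3:2@97 #8:3@99 #100:5@100 #6:6@101 #5:10@104]

Answer: 5@97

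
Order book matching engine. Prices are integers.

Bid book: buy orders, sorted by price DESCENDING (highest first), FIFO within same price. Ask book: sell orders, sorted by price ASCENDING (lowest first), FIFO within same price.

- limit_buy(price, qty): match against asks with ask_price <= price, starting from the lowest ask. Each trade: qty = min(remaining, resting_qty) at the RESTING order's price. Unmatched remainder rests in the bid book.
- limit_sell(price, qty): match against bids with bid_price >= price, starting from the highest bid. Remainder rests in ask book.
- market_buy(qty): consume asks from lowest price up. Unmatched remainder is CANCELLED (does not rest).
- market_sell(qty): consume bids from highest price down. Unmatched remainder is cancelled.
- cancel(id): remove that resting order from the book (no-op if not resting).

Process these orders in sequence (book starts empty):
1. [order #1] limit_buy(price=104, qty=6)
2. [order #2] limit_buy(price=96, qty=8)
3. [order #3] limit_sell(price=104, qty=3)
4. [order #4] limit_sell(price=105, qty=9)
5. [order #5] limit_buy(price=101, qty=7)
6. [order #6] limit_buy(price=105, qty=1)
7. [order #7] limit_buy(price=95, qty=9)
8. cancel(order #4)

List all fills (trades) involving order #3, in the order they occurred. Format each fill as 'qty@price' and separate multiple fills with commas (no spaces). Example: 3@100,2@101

Answer: 3@104

Derivation:
After op 1 [order #1] limit_buy(price=104, qty=6): fills=none; bids=[#1:6@104] asks=[-]
After op 2 [order #2] limit_buy(price=96, qty=8): fills=none; bids=[#1:6@104 #2:8@96] asks=[-]
After op 3 [order #3] limit_sell(price=104, qty=3): fills=#1x#3:3@104; bids=[#1:3@104 #2:8@96] asks=[-]
After op 4 [order #4] limit_sell(price=105, qty=9): fills=none; bids=[#1:3@104 #2:8@96] asks=[#4:9@105]
After op 5 [order #5] limit_buy(price=101, qty=7): fills=none; bids=[#1:3@104 #5:7@101 #2:8@96] asks=[#4:9@105]
After op 6 [order #6] limit_buy(price=105, qty=1): fills=#6x#4:1@105; bids=[#1:3@104 #5:7@101 #2:8@96] asks=[#4:8@105]
After op 7 [order #7] limit_buy(price=95, qty=9): fills=none; bids=[#1:3@104 #5:7@101 #2:8@96 #7:9@95] asks=[#4:8@105]
After op 8 cancel(order #4): fills=none; bids=[#1:3@104 #5:7@101 #2:8@96 #7:9@95] asks=[-]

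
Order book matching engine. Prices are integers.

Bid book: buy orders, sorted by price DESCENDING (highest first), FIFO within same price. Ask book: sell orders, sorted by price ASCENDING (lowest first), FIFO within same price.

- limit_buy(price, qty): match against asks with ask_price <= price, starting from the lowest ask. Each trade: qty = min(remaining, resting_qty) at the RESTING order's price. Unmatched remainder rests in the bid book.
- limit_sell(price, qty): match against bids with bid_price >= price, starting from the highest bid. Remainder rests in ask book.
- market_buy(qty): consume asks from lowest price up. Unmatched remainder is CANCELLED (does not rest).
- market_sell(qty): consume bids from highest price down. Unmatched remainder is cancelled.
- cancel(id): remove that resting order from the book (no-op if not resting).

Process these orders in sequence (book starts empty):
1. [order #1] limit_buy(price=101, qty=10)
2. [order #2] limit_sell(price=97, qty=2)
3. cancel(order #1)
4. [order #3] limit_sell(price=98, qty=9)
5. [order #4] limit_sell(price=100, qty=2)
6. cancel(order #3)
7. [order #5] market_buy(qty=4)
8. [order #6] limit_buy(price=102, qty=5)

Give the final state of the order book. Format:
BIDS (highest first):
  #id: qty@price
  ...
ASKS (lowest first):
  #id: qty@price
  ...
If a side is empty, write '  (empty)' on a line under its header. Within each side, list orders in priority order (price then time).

After op 1 [order #1] limit_buy(price=101, qty=10): fills=none; bids=[#1:10@101] asks=[-]
After op 2 [order #2] limit_sell(price=97, qty=2): fills=#1x#2:2@101; bids=[#1:8@101] asks=[-]
After op 3 cancel(order #1): fills=none; bids=[-] asks=[-]
After op 4 [order #3] limit_sell(price=98, qty=9): fills=none; bids=[-] asks=[#3:9@98]
After op 5 [order #4] limit_sell(price=100, qty=2): fills=none; bids=[-] asks=[#3:9@98 #4:2@100]
After op 6 cancel(order #3): fills=none; bids=[-] asks=[#4:2@100]
After op 7 [order #5] market_buy(qty=4): fills=#5x#4:2@100; bids=[-] asks=[-]
After op 8 [order #6] limit_buy(price=102, qty=5): fills=none; bids=[#6:5@102] asks=[-]

Answer: BIDS (highest first):
  #6: 5@102
ASKS (lowest first):
  (empty)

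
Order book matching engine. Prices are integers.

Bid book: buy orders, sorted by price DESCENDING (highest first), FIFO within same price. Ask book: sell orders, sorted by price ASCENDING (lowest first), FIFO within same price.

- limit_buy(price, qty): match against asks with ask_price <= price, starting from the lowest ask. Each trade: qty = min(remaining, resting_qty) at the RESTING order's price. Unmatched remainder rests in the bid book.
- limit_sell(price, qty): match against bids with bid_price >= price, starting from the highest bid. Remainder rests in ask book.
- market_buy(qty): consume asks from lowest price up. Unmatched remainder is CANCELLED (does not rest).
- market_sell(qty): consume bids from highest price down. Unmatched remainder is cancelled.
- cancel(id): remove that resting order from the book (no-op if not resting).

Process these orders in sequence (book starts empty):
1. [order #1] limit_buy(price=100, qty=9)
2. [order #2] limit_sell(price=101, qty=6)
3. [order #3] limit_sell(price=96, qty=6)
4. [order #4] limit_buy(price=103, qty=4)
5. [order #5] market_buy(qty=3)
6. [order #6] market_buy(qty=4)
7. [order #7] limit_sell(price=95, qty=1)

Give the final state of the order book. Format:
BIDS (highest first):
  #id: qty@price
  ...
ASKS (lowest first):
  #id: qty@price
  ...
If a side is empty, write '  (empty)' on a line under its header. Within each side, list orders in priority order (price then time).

After op 1 [order #1] limit_buy(price=100, qty=9): fills=none; bids=[#1:9@100] asks=[-]
After op 2 [order #2] limit_sell(price=101, qty=6): fills=none; bids=[#1:9@100] asks=[#2:6@101]
After op 3 [order #3] limit_sell(price=96, qty=6): fills=#1x#3:6@100; bids=[#1:3@100] asks=[#2:6@101]
After op 4 [order #4] limit_buy(price=103, qty=4): fills=#4x#2:4@101; bids=[#1:3@100] asks=[#2:2@101]
After op 5 [order #5] market_buy(qty=3): fills=#5x#2:2@101; bids=[#1:3@100] asks=[-]
After op 6 [order #6] market_buy(qty=4): fills=none; bids=[#1:3@100] asks=[-]
After op 7 [order #7] limit_sell(price=95, qty=1): fills=#1x#7:1@100; bids=[#1:2@100] asks=[-]

Answer: BIDS (highest first):
  #1: 2@100
ASKS (lowest first):
  (empty)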